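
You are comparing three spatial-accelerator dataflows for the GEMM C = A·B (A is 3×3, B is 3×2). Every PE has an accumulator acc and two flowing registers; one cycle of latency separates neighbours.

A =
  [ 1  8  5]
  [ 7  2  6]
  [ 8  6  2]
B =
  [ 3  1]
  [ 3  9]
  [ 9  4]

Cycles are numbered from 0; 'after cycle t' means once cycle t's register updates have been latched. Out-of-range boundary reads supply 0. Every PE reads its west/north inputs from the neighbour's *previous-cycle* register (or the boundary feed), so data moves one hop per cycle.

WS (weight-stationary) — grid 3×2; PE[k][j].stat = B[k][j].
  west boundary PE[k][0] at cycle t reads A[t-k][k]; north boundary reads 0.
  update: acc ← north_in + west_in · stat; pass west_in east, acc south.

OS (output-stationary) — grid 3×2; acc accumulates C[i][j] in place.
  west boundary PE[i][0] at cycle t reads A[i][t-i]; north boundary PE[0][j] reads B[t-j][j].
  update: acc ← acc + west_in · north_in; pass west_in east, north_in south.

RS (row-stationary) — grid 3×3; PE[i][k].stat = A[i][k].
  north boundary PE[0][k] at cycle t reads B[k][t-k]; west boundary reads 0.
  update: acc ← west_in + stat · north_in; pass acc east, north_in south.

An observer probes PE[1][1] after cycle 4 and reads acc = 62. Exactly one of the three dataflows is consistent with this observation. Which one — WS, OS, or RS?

dataflow = WS

WS (3×2 grid), PE[1][1]:
  0: (1,1).acc=0  regs=<0,0>
  1: (1,1).acc=0  regs=<0,0>
  2: (1,1).acc=73  regs=<8,73>
  3: (1,1).acc=25  regs=<2,25>
  4: (1,1).acc=62  regs=<6,62>
OS (3×2 grid), PE[1][1]:
  0: (1,1).acc=0  regs=<0,0>
  1: (1,1).acc=0  regs=<0,0>
  2: (1,1).acc=7  regs=<7,1>
  3: (1,1).acc=25  regs=<2,9>
  4: (1,1).acc=49  regs=<6,4>
RS (3×3 grid), PE[1][1]:
  0: (1,1).acc=0  regs=<0,0>
  1: (1,1).acc=0  regs=<0,0>
  2: (1,1).acc=27  regs=<27,3>
  3: (1,1).acc=25  regs=<25,9>
  4: (1,1).acc=0  regs=<0,0>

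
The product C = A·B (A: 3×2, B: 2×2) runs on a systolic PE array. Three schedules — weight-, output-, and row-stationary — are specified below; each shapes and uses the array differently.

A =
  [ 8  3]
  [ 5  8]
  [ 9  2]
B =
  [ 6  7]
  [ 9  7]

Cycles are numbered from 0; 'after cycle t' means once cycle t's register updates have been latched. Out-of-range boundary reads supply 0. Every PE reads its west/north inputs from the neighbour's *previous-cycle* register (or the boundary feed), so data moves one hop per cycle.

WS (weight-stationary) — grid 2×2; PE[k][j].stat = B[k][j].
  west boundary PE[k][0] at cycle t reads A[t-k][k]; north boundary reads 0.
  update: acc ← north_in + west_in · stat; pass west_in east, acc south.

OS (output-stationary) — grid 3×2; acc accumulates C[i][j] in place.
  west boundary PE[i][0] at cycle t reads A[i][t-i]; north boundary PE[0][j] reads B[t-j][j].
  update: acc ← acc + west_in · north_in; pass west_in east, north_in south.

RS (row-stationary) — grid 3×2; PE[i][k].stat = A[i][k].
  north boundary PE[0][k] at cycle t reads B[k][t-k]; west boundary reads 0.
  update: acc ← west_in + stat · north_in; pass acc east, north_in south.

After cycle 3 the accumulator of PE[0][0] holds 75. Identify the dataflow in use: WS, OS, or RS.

WS [2×2] PE[0][0] across cycles:
  cycle 0: PE[0][0] → acc 48, east 8, south 48
  cycle 1: PE[0][0] → acc 30, east 5, south 30
  cycle 2: PE[0][0] → acc 54, east 9, south 54
  cycle 3: PE[0][0] → acc 0, east 0, south 0
OS [3×2] PE[0][0] across cycles:
  cycle 0: PE[0][0] → acc 48, east 8, south 6
  cycle 1: PE[0][0] → acc 75, east 3, south 9
  cycle 2: PE[0][0] → acc 75, east 0, south 0
  cycle 3: PE[0][0] → acc 75, east 0, south 0
RS [3×2] PE[0][0] across cycles:
  cycle 0: PE[0][0] → acc 48, east 48, south 6
  cycle 1: PE[0][0] → acc 56, east 56, south 7
  cycle 2: PE[0][0] → acc 0, east 0, south 0
  cycle 3: PE[0][0] → acc 0, east 0, south 0

dataflow = OS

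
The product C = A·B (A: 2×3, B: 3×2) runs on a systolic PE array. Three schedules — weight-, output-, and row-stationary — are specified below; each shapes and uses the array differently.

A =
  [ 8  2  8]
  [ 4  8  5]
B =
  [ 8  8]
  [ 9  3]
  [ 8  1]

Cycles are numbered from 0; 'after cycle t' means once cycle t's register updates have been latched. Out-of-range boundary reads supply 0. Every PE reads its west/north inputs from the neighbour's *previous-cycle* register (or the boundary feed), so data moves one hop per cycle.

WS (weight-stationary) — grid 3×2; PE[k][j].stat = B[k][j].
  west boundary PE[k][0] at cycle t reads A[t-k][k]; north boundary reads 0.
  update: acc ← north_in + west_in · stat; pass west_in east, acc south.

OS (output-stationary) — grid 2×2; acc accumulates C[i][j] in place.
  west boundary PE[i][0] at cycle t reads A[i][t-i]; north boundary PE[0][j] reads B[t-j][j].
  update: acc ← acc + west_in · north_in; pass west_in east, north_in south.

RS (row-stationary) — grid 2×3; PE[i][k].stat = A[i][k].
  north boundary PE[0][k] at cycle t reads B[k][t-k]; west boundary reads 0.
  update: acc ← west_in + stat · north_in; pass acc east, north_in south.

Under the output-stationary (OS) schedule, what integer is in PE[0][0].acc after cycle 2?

OS on a 2×2 grid — tracing PE[0][0] and its feeders:
  [0] (0,0) acc=64 (h:8 v:8)
  [1] (0,0) acc=82 (h:2 v:9)
  [2] (0,0) acc=146 (h:8 v:8)

PE[0][0].acc = 146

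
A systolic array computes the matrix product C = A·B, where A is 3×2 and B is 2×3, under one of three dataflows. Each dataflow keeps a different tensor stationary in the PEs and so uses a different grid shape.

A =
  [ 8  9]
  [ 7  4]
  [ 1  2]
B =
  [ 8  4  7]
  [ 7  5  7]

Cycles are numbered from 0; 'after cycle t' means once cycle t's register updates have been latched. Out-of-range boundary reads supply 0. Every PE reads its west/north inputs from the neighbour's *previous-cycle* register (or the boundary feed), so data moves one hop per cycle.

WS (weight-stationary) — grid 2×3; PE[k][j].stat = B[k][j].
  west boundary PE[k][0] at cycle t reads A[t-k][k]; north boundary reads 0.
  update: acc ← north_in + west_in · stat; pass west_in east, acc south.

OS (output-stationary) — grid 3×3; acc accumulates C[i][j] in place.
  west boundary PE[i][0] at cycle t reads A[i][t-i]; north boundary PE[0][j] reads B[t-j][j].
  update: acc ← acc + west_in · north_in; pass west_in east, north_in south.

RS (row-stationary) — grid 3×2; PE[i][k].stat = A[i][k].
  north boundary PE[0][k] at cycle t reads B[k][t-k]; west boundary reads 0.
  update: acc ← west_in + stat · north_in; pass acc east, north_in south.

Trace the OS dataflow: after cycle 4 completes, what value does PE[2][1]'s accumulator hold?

PE[2][1].acc = 14

OS (3×3). Following PE[2][1] plus its west/north inputs:
  after 0 — PE[1][1] acc=0, pass-E 0, pass-S 0
  after 0 — PE[2][0] acc=0, pass-E 0, pass-S 0
  after 0 — PE[2][1] acc=0, pass-E 0, pass-S 0
  after 1 — PE[1][1] acc=0, pass-E 0, pass-S 0
  after 1 — PE[2][0] acc=0, pass-E 0, pass-S 0
  after 1 — PE[2][1] acc=0, pass-E 0, pass-S 0
  after 2 — PE[1][1] acc=28, pass-E 7, pass-S 4
  after 2 — PE[2][0] acc=8, pass-E 1, pass-S 8
  after 2 — PE[2][1] acc=0, pass-E 0, pass-S 0
  after 3 — PE[1][1] acc=48, pass-E 4, pass-S 5
  after 3 — PE[2][0] acc=22, pass-E 2, pass-S 7
  after 3 — PE[2][1] acc=4, pass-E 1, pass-S 4
  after 4 — PE[1][1] acc=48, pass-E 0, pass-S 0
  after 4 — PE[2][0] acc=22, pass-E 0, pass-S 0
  after 4 — PE[2][1] acc=14, pass-E 2, pass-S 5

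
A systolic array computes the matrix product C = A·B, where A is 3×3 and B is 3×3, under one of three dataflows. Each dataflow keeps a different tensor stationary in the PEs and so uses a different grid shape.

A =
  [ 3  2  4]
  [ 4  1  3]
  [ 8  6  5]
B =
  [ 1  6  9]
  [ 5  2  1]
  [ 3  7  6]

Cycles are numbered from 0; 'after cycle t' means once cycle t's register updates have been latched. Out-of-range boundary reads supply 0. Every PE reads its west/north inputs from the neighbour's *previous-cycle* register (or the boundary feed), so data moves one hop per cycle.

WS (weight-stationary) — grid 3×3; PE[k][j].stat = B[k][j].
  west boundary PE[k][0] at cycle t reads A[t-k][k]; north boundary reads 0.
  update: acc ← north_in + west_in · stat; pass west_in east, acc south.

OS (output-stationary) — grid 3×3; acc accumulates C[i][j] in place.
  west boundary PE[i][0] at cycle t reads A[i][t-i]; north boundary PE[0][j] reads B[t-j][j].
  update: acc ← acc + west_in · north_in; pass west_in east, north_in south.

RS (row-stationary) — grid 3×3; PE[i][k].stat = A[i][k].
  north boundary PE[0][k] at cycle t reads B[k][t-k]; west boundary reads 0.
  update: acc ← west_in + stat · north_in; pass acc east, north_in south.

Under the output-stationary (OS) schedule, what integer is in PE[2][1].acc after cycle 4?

PE[2][1].acc = 60

OS 3×3: PE[2][1] cycle-by-cycle (with neighbour feeds):
  t=0 PE[1][1]: acc=0 h=0 v=0
  t=0 PE[2][0]: acc=0 h=0 v=0
  t=0 PE[2][1]: acc=0 h=0 v=0
  t=1 PE[1][1]: acc=0 h=0 v=0
  t=1 PE[2][0]: acc=0 h=0 v=0
  t=1 PE[2][1]: acc=0 h=0 v=0
  t=2 PE[1][1]: acc=24 h=4 v=6
  t=2 PE[2][0]: acc=8 h=8 v=1
  t=2 PE[2][1]: acc=0 h=0 v=0
  t=3 PE[1][1]: acc=26 h=1 v=2
  t=3 PE[2][0]: acc=38 h=6 v=5
  t=3 PE[2][1]: acc=48 h=8 v=6
  t=4 PE[1][1]: acc=47 h=3 v=7
  t=4 PE[2][0]: acc=53 h=5 v=3
  t=4 PE[2][1]: acc=60 h=6 v=2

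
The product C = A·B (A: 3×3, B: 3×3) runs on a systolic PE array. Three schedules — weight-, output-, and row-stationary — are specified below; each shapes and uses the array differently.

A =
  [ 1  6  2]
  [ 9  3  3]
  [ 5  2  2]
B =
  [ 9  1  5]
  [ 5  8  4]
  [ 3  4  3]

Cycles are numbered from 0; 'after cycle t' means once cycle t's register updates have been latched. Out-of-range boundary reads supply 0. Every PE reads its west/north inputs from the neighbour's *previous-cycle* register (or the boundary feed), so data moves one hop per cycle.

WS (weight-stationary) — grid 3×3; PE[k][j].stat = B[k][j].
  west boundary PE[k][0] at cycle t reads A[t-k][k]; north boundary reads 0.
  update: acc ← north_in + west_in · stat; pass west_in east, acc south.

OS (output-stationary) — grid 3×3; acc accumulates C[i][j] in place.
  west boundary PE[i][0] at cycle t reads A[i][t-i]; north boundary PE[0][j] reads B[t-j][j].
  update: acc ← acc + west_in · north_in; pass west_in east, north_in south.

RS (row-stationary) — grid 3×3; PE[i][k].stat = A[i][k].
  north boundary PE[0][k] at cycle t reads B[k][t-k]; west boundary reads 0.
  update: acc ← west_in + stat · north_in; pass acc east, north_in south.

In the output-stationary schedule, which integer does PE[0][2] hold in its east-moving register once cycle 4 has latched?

register = 2

Tracing OS — 3×3 array, target PE[0][2]:
  c0 r0c1: 0 / 0 / 0
  c0 r0c2: 0 / 0 / 0
  c1 r0c1: 1 / 1 / 1
  c1 r0c2: 0 / 0 / 0
  c2 r0c1: 49 / 6 / 8
  c2 r0c2: 5 / 1 / 5
  c3 r0c1: 57 / 2 / 4
  c3 r0c2: 29 / 6 / 4
  c4 r0c1: 57 / 0 / 0
  c4 r0c2: 35 / 2 / 3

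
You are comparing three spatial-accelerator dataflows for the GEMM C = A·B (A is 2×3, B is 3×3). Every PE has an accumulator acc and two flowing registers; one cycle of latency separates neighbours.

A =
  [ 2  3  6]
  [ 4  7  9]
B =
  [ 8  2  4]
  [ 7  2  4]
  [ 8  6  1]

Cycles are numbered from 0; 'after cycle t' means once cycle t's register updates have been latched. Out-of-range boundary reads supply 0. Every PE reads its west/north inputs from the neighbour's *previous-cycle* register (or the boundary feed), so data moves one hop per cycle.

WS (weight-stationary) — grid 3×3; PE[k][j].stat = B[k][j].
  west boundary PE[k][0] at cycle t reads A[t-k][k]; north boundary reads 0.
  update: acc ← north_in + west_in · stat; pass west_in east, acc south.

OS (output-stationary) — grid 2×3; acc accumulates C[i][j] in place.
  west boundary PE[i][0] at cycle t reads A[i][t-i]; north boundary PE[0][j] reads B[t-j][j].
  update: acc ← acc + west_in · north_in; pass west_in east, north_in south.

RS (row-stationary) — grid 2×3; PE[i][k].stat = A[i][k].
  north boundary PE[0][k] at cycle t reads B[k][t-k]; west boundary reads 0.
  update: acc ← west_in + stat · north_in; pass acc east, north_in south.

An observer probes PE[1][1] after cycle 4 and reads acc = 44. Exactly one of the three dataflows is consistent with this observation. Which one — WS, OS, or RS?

WS (3×3 grid), PE[1][1]:
  after 0 — PE[1][1] acc=0, pass-E 0, pass-S 0
  after 1 — PE[1][1] acc=0, pass-E 0, pass-S 0
  after 2 — PE[1][1] acc=10, pass-E 3, pass-S 10
  after 3 — PE[1][1] acc=22, pass-E 7, pass-S 22
  after 4 — PE[1][1] acc=0, pass-E 0, pass-S 0
OS (2×3 grid), PE[1][1]:
  after 0 — PE[1][1] acc=0, pass-E 0, pass-S 0
  after 1 — PE[1][1] acc=0, pass-E 0, pass-S 0
  after 2 — PE[1][1] acc=8, pass-E 4, pass-S 2
  after 3 — PE[1][1] acc=22, pass-E 7, pass-S 2
  after 4 — PE[1][1] acc=76, pass-E 9, pass-S 6
RS (2×3 grid), PE[1][1]:
  after 0 — PE[1][1] acc=0, pass-E 0, pass-S 0
  after 1 — PE[1][1] acc=0, pass-E 0, pass-S 0
  after 2 — PE[1][1] acc=81, pass-E 81, pass-S 7
  after 3 — PE[1][1] acc=22, pass-E 22, pass-S 2
  after 4 — PE[1][1] acc=44, pass-E 44, pass-S 4

dataflow = RS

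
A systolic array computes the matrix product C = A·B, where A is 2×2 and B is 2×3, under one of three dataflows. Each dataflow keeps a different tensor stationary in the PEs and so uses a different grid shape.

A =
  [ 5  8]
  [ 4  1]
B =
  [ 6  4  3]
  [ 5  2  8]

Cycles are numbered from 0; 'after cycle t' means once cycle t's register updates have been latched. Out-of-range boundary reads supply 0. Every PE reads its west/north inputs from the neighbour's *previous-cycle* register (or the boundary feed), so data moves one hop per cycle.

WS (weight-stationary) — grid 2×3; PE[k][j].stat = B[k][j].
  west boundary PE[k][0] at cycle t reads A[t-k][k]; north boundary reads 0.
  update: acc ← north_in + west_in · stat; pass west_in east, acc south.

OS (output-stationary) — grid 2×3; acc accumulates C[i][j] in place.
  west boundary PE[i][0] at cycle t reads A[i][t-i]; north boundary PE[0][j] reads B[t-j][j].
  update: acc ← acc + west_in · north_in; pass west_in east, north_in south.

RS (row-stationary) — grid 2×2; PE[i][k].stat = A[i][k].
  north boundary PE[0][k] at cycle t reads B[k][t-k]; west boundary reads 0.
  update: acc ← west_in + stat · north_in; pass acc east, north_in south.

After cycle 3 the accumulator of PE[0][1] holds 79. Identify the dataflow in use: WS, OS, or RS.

Under WS (2×3), PE[0][1]:
  t=0 PE[0][1]: acc=0 h=0 v=0
  t=1 PE[0][1]: acc=20 h=5 v=20
  t=2 PE[0][1]: acc=16 h=4 v=16
  t=3 PE[0][1]: acc=0 h=0 v=0
Under OS (2×3), PE[0][1]:
  t=0 PE[0][1]: acc=0 h=0 v=0
  t=1 PE[0][1]: acc=20 h=5 v=4
  t=2 PE[0][1]: acc=36 h=8 v=2
  t=3 PE[0][1]: acc=36 h=0 v=0
Under RS (2×2), PE[0][1]:
  t=0 PE[0][1]: acc=0 h=0 v=0
  t=1 PE[0][1]: acc=70 h=70 v=5
  t=2 PE[0][1]: acc=36 h=36 v=2
  t=3 PE[0][1]: acc=79 h=79 v=8

dataflow = RS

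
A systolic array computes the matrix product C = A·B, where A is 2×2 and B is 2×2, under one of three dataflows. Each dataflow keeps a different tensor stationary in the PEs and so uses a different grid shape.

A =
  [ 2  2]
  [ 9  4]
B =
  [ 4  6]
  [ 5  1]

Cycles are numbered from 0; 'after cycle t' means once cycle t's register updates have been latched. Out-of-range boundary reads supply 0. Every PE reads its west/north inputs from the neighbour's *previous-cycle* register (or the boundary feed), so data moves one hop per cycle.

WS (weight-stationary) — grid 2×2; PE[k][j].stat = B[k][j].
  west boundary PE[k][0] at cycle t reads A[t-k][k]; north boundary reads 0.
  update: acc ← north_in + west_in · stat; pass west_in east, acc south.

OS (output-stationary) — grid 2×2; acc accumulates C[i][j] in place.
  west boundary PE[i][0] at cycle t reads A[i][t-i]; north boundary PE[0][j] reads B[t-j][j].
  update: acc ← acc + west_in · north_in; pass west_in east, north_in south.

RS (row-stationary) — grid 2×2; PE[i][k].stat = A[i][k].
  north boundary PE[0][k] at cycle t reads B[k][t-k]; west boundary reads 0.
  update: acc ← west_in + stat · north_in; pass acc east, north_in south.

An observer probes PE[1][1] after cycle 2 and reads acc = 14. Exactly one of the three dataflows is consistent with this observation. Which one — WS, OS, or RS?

dataflow = WS

— WS: 2×2; PE[1][1] trace:
  c0 r1c1: 0 / 0 / 0
  c1 r1c1: 0 / 0 / 0
  c2 r1c1: 14 / 2 / 14
— OS: 2×2; PE[1][1] trace:
  c0 r1c1: 0 / 0 / 0
  c1 r1c1: 0 / 0 / 0
  c2 r1c1: 54 / 9 / 6
— RS: 2×2; PE[1][1] trace:
  c0 r1c1: 0 / 0 / 0
  c1 r1c1: 0 / 0 / 0
  c2 r1c1: 56 / 56 / 5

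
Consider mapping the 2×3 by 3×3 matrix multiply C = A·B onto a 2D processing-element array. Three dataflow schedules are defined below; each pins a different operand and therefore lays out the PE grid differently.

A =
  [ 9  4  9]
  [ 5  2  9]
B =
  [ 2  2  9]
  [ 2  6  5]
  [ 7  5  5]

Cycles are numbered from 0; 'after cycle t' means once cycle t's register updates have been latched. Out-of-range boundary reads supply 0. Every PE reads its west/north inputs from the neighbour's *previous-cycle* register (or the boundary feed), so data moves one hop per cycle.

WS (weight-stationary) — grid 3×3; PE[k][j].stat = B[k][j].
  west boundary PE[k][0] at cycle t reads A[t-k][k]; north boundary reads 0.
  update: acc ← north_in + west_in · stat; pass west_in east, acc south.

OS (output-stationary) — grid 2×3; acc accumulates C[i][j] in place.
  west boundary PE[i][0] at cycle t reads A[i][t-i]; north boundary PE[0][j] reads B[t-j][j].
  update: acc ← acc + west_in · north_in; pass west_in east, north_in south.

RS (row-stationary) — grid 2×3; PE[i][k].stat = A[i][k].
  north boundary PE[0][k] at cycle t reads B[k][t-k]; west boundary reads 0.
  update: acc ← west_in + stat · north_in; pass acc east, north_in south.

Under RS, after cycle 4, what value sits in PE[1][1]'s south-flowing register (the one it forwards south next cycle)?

register = 5

Tracing RS — 2×3 array, target PE[1][1]:
  after 0 — PE[0][1] acc=0, pass-E 0, pass-S 0
  after 0 — PE[1][0] acc=0, pass-E 0, pass-S 0
  after 0 — PE[1][1] acc=0, pass-E 0, pass-S 0
  after 1 — PE[0][1] acc=26, pass-E 26, pass-S 2
  after 1 — PE[1][0] acc=10, pass-E 10, pass-S 2
  after 1 — PE[1][1] acc=0, pass-E 0, pass-S 0
  after 2 — PE[0][1] acc=42, pass-E 42, pass-S 6
  after 2 — PE[1][0] acc=10, pass-E 10, pass-S 2
  after 2 — PE[1][1] acc=14, pass-E 14, pass-S 2
  after 3 — PE[0][1] acc=101, pass-E 101, pass-S 5
  after 3 — PE[1][0] acc=45, pass-E 45, pass-S 9
  after 3 — PE[1][1] acc=22, pass-E 22, pass-S 6
  after 4 — PE[0][1] acc=0, pass-E 0, pass-S 0
  after 4 — PE[1][0] acc=0, pass-E 0, pass-S 0
  after 4 — PE[1][1] acc=55, pass-E 55, pass-S 5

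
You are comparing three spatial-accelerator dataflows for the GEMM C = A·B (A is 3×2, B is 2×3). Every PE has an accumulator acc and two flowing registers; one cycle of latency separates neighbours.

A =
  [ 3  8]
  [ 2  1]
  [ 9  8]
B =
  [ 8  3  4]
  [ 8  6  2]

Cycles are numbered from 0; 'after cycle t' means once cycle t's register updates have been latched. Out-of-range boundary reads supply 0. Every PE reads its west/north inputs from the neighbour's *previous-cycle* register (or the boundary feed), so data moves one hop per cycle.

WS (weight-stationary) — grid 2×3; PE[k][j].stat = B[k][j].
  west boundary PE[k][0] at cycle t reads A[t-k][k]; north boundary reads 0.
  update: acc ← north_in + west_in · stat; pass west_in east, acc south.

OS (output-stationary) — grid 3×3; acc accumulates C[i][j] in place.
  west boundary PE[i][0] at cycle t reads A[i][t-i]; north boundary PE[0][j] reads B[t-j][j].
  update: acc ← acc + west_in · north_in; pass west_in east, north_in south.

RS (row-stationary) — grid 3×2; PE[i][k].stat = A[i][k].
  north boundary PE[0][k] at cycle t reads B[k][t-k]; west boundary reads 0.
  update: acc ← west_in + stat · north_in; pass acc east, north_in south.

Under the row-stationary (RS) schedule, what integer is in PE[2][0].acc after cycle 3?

PE[2][0].acc = 27

RS 3×2: PE[2][0] cycle-by-cycle (with neighbour feeds):
  c0 r1c0: 0 / 0 / 0
  c0 r2c0: 0 / 0 / 0
  c1 r1c0: 16 / 16 / 8
  c1 r2c0: 0 / 0 / 0
  c2 r1c0: 6 / 6 / 3
  c2 r2c0: 72 / 72 / 8
  c3 r1c0: 8 / 8 / 4
  c3 r2c0: 27 / 27 / 3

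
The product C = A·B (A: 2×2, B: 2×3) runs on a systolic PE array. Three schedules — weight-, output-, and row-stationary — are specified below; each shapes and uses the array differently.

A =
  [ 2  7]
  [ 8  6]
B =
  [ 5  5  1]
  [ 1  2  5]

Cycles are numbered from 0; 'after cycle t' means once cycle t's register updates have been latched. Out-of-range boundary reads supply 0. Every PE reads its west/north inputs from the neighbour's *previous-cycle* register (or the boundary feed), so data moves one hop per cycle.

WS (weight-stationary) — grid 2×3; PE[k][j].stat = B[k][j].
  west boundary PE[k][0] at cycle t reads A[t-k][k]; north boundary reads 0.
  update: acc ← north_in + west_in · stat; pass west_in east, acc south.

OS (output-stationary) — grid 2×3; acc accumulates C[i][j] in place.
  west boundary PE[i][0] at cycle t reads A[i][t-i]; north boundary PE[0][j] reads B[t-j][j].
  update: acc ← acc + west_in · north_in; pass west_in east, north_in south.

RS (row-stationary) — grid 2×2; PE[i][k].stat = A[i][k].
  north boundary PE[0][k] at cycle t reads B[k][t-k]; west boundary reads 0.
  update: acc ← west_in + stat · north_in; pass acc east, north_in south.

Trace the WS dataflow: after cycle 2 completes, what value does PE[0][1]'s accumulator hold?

WS 2×3: PE[0][1] cycle-by-cycle (with neighbour feeds):
  @0  [0,0]  acc 10  |  →2  ↓10
  @0  [0,1]  acc 0  |  →0  ↓0
  @1  [0,0]  acc 40  |  →8  ↓40
  @1  [0,1]  acc 10  |  →2  ↓10
  @2  [0,0]  acc 0  |  →0  ↓0
  @2  [0,1]  acc 40  |  →8  ↓40

PE[0][1].acc = 40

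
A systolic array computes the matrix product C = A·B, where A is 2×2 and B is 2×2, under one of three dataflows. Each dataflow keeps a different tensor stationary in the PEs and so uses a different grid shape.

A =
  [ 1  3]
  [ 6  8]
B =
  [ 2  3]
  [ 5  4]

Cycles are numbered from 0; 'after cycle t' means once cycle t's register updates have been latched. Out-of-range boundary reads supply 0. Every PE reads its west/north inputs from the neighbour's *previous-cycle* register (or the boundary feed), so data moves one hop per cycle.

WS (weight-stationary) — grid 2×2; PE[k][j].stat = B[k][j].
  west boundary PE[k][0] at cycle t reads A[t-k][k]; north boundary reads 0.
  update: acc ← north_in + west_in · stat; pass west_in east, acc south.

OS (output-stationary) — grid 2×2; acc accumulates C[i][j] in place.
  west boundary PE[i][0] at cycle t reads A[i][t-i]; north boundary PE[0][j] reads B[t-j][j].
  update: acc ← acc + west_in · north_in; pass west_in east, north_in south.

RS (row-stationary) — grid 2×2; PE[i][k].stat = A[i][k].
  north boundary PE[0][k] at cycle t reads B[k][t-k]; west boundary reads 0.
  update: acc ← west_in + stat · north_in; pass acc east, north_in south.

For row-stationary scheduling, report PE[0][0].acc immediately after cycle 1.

PE[0][0].acc = 3

RS on a 2×2 grid — tracing PE[0][0] and its feeders:
  t=0 PE[0][0]: acc=2 h=2 v=2
  t=1 PE[0][0]: acc=3 h=3 v=3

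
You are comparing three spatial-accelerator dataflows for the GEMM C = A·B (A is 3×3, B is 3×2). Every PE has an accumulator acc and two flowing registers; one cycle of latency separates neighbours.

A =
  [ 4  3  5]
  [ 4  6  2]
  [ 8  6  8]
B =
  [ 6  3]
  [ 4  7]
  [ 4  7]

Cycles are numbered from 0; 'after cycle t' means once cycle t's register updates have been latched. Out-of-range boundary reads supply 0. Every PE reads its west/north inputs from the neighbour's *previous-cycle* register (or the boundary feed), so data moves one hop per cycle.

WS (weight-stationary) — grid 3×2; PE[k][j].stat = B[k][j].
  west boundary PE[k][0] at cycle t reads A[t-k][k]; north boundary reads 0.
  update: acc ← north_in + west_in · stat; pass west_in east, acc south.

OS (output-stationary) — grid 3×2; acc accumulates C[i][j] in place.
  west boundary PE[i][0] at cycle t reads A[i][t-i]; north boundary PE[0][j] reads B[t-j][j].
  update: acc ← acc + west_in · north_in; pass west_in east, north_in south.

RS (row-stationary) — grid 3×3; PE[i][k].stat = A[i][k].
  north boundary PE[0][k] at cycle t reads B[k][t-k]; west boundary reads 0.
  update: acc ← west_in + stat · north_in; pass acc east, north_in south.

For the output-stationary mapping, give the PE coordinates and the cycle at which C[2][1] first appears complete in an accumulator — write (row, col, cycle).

Under OS, C[2][1] lands at PE[2][1]:
  after 0 — PE[2][1] acc=0, pass-E 0, pass-S 0
  after 1 — PE[2][1] acc=0, pass-E 0, pass-S 0
  after 2 — PE[2][1] acc=0, pass-E 0, pass-S 0
  after 3 — PE[2][1] acc=24, pass-E 8, pass-S 3
  after 4 — PE[2][1] acc=66, pass-E 6, pass-S 7
  after 5 — PE[2][1] acc=122, pass-E 8, pass-S 7

(row, col, cycle) = (2, 1, 5)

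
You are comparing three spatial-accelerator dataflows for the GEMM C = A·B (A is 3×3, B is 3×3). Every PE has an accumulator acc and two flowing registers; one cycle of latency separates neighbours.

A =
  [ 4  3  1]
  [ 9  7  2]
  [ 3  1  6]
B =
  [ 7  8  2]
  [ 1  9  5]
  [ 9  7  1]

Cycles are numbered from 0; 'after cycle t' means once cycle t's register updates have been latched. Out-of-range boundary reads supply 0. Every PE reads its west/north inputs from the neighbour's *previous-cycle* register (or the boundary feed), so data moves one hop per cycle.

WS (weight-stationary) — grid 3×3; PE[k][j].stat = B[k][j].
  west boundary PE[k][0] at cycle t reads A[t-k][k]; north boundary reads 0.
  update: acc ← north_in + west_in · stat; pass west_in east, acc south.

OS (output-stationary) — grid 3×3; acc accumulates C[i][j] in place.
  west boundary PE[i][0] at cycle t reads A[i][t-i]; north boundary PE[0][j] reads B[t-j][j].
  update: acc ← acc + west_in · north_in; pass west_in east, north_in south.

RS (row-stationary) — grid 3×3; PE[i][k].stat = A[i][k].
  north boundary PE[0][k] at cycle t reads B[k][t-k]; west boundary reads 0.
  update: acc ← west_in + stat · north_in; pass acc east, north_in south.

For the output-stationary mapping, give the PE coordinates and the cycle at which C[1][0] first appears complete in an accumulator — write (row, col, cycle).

OS: C[1][0] accumulates in PE[1][0]:
  0: (1,0).acc=0  regs=<0,0>
  1: (1,0).acc=63  regs=<9,7>
  2: (1,0).acc=70  regs=<7,1>
  3: (1,0).acc=88  regs=<2,9>

(row, col, cycle) = (1, 0, 3)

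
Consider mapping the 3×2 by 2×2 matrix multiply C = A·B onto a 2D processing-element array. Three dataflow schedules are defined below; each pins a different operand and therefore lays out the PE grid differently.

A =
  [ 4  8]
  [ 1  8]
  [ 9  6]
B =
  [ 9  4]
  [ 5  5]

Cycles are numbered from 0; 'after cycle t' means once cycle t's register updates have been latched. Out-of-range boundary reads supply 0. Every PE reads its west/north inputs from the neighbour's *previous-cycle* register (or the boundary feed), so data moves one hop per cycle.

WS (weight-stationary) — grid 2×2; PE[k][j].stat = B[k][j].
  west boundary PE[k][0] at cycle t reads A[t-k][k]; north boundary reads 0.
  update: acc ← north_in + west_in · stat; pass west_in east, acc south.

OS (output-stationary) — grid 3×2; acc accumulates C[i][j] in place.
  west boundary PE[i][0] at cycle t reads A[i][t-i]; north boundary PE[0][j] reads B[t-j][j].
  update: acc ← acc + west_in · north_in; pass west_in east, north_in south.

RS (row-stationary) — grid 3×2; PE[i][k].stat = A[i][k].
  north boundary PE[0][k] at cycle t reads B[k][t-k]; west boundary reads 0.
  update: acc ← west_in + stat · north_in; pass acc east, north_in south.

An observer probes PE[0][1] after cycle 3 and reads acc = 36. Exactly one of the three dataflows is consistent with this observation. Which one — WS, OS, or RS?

— WS: 2×2; PE[0][1] trace:
  c0 r0c1: 0 / 0 / 0
  c1 r0c1: 16 / 4 / 16
  c2 r0c1: 4 / 1 / 4
  c3 r0c1: 36 / 9 / 36
— OS: 3×2; PE[0][1] trace:
  c0 r0c1: 0 / 0 / 0
  c1 r0c1: 16 / 4 / 4
  c2 r0c1: 56 / 8 / 5
  c3 r0c1: 56 / 0 / 0
— RS: 3×2; PE[0][1] trace:
  c0 r0c1: 0 / 0 / 0
  c1 r0c1: 76 / 76 / 5
  c2 r0c1: 56 / 56 / 5
  c3 r0c1: 0 / 0 / 0

dataflow = WS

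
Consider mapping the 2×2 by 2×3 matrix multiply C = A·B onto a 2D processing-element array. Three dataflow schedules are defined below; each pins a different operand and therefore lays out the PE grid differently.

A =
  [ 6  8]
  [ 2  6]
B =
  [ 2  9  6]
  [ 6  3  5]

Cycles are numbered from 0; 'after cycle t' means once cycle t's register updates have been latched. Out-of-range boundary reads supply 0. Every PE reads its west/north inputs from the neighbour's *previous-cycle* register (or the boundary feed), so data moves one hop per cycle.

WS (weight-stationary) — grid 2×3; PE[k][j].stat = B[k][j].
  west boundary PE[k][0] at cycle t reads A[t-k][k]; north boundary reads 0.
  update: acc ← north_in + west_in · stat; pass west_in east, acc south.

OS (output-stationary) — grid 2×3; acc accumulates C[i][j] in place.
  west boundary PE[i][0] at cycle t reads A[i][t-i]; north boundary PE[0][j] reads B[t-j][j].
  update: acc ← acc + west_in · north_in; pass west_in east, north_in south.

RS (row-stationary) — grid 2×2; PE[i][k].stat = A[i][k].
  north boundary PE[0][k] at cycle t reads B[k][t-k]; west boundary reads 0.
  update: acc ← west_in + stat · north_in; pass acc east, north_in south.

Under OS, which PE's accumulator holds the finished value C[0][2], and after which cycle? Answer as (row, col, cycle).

(row, col, cycle) = (0, 2, 3)

OS: C[0][2] accumulates in PE[0][2]:
  after 0 — PE[0][2] acc=0, pass-E 0, pass-S 0
  after 1 — PE[0][2] acc=0, pass-E 0, pass-S 0
  after 2 — PE[0][2] acc=36, pass-E 6, pass-S 6
  after 3 — PE[0][2] acc=76, pass-E 8, pass-S 5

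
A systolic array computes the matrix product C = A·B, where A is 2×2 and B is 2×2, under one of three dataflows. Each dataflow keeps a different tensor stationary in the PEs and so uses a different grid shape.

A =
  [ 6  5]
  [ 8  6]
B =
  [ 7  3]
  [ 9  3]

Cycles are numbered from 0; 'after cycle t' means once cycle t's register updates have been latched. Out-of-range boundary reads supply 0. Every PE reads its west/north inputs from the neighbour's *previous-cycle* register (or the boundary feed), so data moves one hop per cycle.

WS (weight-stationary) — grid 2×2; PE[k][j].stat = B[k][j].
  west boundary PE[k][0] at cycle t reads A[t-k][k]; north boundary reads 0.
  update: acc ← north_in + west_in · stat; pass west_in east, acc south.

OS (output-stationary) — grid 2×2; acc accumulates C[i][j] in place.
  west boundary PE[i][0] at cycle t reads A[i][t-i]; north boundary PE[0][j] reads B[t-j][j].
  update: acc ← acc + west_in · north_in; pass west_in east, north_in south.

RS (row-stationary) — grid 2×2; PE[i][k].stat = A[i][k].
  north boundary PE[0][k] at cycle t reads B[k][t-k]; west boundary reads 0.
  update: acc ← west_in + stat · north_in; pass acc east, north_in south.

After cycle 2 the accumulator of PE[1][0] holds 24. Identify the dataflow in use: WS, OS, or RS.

dataflow = RS

— WS: 2×2; PE[1][0] trace:
  after 0 — PE[1][0] acc=0, pass-E 0, pass-S 0
  after 1 — PE[1][0] acc=87, pass-E 5, pass-S 87
  after 2 — PE[1][0] acc=110, pass-E 6, pass-S 110
— OS: 2×2; PE[1][0] trace:
  after 0 — PE[1][0] acc=0, pass-E 0, pass-S 0
  after 1 — PE[1][0] acc=56, pass-E 8, pass-S 7
  after 2 — PE[1][0] acc=110, pass-E 6, pass-S 9
— RS: 2×2; PE[1][0] trace:
  after 0 — PE[1][0] acc=0, pass-E 0, pass-S 0
  after 1 — PE[1][0] acc=56, pass-E 56, pass-S 7
  after 2 — PE[1][0] acc=24, pass-E 24, pass-S 3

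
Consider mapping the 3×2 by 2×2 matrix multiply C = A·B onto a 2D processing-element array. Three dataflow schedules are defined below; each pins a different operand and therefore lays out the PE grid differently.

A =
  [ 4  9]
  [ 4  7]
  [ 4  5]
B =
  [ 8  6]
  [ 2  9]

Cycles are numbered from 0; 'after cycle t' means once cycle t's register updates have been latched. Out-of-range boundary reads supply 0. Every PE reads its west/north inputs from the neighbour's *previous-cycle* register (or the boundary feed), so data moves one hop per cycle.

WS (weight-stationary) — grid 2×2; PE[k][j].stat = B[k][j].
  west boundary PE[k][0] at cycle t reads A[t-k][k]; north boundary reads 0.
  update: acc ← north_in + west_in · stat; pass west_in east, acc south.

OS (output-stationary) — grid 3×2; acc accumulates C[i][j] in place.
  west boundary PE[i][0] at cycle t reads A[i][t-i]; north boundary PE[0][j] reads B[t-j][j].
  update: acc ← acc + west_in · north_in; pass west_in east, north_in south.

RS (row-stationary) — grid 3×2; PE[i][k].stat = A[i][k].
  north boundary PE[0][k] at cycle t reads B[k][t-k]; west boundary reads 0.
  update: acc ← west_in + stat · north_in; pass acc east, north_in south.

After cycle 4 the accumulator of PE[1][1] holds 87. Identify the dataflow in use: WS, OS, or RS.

dataflow = OS

WS [2×2] PE[1][1] across cycles:
  t=0 PE[1][1]: acc=0 h=0 v=0
  t=1 PE[1][1]: acc=0 h=0 v=0
  t=2 PE[1][1]: acc=105 h=9 v=105
  t=3 PE[1][1]: acc=87 h=7 v=87
  t=4 PE[1][1]: acc=69 h=5 v=69
OS [3×2] PE[1][1] across cycles:
  t=0 PE[1][1]: acc=0 h=0 v=0
  t=1 PE[1][1]: acc=0 h=0 v=0
  t=2 PE[1][1]: acc=24 h=4 v=6
  t=3 PE[1][1]: acc=87 h=7 v=9
  t=4 PE[1][1]: acc=87 h=0 v=0
RS [3×2] PE[1][1] across cycles:
  t=0 PE[1][1]: acc=0 h=0 v=0
  t=1 PE[1][1]: acc=0 h=0 v=0
  t=2 PE[1][1]: acc=46 h=46 v=2
  t=3 PE[1][1]: acc=87 h=87 v=9
  t=4 PE[1][1]: acc=0 h=0 v=0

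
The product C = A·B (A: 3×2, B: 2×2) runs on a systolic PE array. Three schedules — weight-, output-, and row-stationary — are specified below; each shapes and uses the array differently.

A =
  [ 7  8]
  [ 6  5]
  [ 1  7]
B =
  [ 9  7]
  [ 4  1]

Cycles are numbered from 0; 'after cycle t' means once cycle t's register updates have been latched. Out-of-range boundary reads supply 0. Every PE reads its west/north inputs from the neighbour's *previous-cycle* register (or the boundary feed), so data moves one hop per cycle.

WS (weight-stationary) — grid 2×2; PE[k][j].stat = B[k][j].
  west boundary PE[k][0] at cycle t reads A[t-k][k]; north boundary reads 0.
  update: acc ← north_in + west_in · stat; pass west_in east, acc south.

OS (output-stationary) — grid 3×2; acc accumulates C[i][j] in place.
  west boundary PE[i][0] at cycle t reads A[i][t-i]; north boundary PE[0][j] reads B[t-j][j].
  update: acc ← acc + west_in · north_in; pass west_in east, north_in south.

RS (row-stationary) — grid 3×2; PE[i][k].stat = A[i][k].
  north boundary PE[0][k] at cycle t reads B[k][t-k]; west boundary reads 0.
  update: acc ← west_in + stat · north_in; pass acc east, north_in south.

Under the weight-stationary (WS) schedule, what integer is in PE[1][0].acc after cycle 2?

WS (2×2). Following PE[1][0] plus its west/north inputs:
  cycle 0: PE[0][0] → acc 63, east 7, south 63
  cycle 0: PE[1][0] → acc 0, east 0, south 0
  cycle 1: PE[0][0] → acc 54, east 6, south 54
  cycle 1: PE[1][0] → acc 95, east 8, south 95
  cycle 2: PE[0][0] → acc 9, east 1, south 9
  cycle 2: PE[1][0] → acc 74, east 5, south 74

PE[1][0].acc = 74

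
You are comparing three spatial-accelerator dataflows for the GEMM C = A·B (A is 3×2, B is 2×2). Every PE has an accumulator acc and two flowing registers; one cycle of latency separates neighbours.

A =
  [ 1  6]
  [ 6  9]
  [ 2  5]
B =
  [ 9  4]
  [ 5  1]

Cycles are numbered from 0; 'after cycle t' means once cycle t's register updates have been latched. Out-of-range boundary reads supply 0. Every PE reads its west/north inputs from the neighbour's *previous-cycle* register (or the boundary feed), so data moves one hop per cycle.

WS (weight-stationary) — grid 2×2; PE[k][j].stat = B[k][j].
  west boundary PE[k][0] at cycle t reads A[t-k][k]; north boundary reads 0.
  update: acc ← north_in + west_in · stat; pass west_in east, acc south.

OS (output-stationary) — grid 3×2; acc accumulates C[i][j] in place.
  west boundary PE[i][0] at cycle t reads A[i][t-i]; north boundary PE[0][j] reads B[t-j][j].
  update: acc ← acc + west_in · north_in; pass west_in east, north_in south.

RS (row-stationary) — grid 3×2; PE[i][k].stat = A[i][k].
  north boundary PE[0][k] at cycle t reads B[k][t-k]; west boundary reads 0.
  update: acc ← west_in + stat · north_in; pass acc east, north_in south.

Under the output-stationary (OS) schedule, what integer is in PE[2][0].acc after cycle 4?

PE[2][0].acc = 43

OS (3×2). Following PE[2][0] plus its west/north inputs:
  [0] (1,0) acc=0 (h:0 v:0)
  [0] (2,0) acc=0 (h:0 v:0)
  [1] (1,0) acc=54 (h:6 v:9)
  [1] (2,0) acc=0 (h:0 v:0)
  [2] (1,0) acc=99 (h:9 v:5)
  [2] (2,0) acc=18 (h:2 v:9)
  [3] (1,0) acc=99 (h:0 v:0)
  [3] (2,0) acc=43 (h:5 v:5)
  [4] (1,0) acc=99 (h:0 v:0)
  [4] (2,0) acc=43 (h:0 v:0)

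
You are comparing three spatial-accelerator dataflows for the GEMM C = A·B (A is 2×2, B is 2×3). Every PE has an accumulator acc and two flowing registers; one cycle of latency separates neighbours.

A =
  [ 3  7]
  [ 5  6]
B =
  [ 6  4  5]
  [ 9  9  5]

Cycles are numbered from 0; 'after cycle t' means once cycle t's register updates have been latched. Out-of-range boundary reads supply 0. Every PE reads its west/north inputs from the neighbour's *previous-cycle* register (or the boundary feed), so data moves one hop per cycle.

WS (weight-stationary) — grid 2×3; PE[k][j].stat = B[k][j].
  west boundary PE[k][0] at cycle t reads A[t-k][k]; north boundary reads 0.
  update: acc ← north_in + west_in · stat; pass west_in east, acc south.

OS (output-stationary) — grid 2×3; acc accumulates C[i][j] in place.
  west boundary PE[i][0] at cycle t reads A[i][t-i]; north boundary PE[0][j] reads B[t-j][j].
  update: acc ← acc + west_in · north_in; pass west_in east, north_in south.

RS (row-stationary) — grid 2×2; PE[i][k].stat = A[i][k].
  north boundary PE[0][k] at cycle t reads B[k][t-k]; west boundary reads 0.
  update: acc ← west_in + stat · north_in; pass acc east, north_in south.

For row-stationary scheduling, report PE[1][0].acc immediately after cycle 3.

Tracing RS — 2×2 array, target PE[1][0]:
  step 0 · PE0,0: acc=18; fwd→18 fwd↓6
  step 0 · PE1,0: acc=0; fwd→0 fwd↓0
  step 1 · PE0,0: acc=12; fwd→12 fwd↓4
  step 1 · PE1,0: acc=30; fwd→30 fwd↓6
  step 2 · PE0,0: acc=15; fwd→15 fwd↓5
  step 2 · PE1,0: acc=20; fwd→20 fwd↓4
  step 3 · PE0,0: acc=0; fwd→0 fwd↓0
  step 3 · PE1,0: acc=25; fwd→25 fwd↓5

PE[1][0].acc = 25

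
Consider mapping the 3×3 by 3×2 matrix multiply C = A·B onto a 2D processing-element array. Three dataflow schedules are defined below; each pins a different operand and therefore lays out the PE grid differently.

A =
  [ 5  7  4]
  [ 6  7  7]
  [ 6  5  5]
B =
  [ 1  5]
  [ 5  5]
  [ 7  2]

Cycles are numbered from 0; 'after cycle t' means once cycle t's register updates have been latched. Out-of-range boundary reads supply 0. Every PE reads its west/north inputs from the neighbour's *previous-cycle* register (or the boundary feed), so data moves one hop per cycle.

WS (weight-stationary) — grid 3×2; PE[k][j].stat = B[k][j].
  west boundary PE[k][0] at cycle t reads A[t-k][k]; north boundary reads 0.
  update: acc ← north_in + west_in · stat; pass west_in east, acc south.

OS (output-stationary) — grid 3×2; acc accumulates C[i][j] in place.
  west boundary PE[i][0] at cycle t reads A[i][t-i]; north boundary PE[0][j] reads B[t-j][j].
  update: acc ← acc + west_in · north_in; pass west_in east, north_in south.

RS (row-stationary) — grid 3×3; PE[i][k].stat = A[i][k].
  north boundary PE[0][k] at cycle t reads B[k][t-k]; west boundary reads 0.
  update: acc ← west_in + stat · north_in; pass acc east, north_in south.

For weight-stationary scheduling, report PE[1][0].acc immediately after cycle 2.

WS (3×2). Following PE[1][0] plus its west/north inputs:
  t=0 PE[0][0]: acc=5 h=5 v=5
  t=0 PE[1][0]: acc=0 h=0 v=0
  t=1 PE[0][0]: acc=6 h=6 v=6
  t=1 PE[1][0]: acc=40 h=7 v=40
  t=2 PE[0][0]: acc=6 h=6 v=6
  t=2 PE[1][0]: acc=41 h=7 v=41

PE[1][0].acc = 41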